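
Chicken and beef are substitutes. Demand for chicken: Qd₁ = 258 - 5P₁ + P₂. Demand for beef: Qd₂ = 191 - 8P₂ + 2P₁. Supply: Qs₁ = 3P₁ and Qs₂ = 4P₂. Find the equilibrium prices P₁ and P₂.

P₁ = 3287/94, P₂ = 1022/47

Market 1: 258 - 5P₁ + P₂ = 3P₁ → 8P₁ - P₂ = 258.
Market 2: 12P₂ - 2P₁ = 191.
Eliminating P₂: 12×(1) + 1×(2) gives 94P₁ = 3287, so P₁ = 3287/94.
Back-substitute into (2): P₂ = (191 + 2×3287/94) / 12 = 1022/47.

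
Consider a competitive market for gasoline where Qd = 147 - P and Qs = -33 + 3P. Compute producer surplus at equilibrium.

Equilibrium: 147 - P = -33 + 3P gives P* = 45, Q* = 102.
Supply starts at P = 11 (where Qs = 0).
PS = ½(45 − 11)(102) = 1734.

Producer surplus = 1734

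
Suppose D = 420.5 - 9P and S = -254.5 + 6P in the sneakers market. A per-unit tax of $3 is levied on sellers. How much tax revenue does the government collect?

Tax revenue = 14.1

Pre-tax equilibrium: P* = 45, Q* = 15.5.
Tax on sellers shifts supply to S = -254.5 + 6(P − 3) = -272.5 + 6P.
420.5 - 9P = -272.5 + 6P gives buyer price Pb = 46.2; sellers receive Ps = 46.2 − 3 = 43.2.
New quantity: Q = 420.5 − 9(46.2) = 4.7.
Revenue = 3 × 4.7 = 14.1.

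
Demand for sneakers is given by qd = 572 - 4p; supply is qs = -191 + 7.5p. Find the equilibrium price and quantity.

p* = 1526/23, q* = 7052/23

Set qd = qs: 572 - 4p = -191 + 7.5p.
763 = 11.5p, so p* = 1526/23.
q* = 572 − 4(1526/23) = 7052/23.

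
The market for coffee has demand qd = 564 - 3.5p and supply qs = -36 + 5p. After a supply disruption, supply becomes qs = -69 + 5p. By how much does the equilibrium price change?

Δp = 66/17

Original equilibrium: p* = 1200/17, q* = 5388/17.
New equilibrium: 564 - 3.5p = -69 + 5p, so 633 = 8.5p and p' = 1266/17; q' = 564 − 3.5(1266/17) = 5157/17.
Change in price: 1266/17 − 1200/17 = 66/17.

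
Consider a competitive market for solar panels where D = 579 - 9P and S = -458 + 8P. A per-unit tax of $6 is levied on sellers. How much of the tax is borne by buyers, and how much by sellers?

Buyers bear 48/17, sellers bear 54/17

Pre-tax equilibrium: P* = 61, Q* = 30.
Tax on sellers shifts supply to S = -458 + 8(P − 6) = -506 + 8P.
579 - 9P = -506 + 8P gives buyer price Pb = 1085/17; sellers receive Ps = 1085/17 − 6 = 983/17.
New quantity: Q = 579 − 9(1085/17) = 78/17.
Buyer burden = 1085/17 − 61 = 48/17; seller burden = 61 − 983/17 = 54/17.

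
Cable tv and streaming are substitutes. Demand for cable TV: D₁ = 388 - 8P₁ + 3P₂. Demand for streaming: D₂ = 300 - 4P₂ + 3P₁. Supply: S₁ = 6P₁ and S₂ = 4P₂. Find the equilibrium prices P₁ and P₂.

P₁ = 4004/103, P₂ = 5364/103

Market 1: 388 - 8P₁ + 3P₂ = 6P₁ → 14P₁ - 3P₂ = 388.
Market 2: 8P₂ - 3P₁ = 300.
Eliminating P₂: 8×(1) + 3×(2) gives 103P₁ = 4004, so P₁ = 4004/103.
Back-substitute into (2): P₂ = (300 + 3×4004/103) / 8 = 5364/103.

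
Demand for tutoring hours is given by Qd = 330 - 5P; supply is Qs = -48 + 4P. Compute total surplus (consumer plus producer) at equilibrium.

Total surplus = 3240

Equilibrium: 330 - 5P = -48 + 4P gives P* = 42, Q* = 120.
Demand choke price: P = 66; supply starts at P = 12.
CS = ½(66 − 42)(120) = 1440; PS = ½(42 − 12)(120) = 1800.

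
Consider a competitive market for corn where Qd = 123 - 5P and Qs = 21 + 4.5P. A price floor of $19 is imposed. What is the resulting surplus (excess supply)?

Surplus = 78.5

Equilibrium price would be P* = 204/19, so the floor at 19 binds.
At P = 19: Qd = 28, Qs = 106.5.
Surplus = 106.5 − 28 = 78.5.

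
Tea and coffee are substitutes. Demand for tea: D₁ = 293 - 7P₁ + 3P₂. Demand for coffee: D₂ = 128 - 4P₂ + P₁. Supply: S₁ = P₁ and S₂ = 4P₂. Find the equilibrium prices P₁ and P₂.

Market 1: 293 - 7P₁ + 3P₂ = P₁ → 8P₁ - 3P₂ = 293.
Market 2: 8P₂ - P₁ = 128.
Eliminating P₂: 8×(1) + 3×(2) gives 61P₁ = 2728, so P₁ = 2728/61.
Back-substitute into (2): P₂ = (128 + 1×2728/61) / 8 = 1317/61.

P₁ = 2728/61, P₂ = 1317/61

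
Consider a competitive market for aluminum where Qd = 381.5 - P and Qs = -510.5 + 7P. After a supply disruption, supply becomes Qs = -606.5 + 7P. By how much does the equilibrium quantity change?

Original equilibrium: P* = 111.5, Q* = 270.
New equilibrium: 381.5 - P = -606.5 + 7P, so 988 = 8P and P' = 123.5; Q' = 381.5 − 1(123.5) = 258.
Change in quantity: 258 − 270 = -12.

ΔQ = -12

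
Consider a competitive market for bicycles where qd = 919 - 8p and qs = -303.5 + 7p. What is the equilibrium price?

Set qd = qs: 919 - 8p = -303.5 + 7p.
1222.5 = 15p, so p* = 81.5.
q* = 919 − 8(81.5) = 267.

p* = 81.5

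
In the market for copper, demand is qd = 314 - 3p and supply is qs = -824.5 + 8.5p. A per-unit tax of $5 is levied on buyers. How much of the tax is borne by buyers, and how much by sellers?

Buyers bear 85/23, sellers bear 30/23

Pre-tax equilibrium: p* = 99, q* = 17.
Tax on buyers shifts demand to qd = 314 − 3(p + 5) = 299 - 3p.
299 - 3p = -824.5 + 8.5p gives seller price ps = 2247/23; buyers pay pb = 2247/23 + 5 = 2362/23.
New quantity: q = 314 − 3(2362/23) = 136/23.
Buyer burden = 2362/23 − 99 = 85/23; seller burden = 99 − 2247/23 = 30/23.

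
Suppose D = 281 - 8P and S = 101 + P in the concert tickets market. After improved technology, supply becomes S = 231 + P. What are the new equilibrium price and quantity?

Original equilibrium: P* = 20, Q* = 121.
New equilibrium: 281 - 8P = 231 + P, so 50 = 9P and P' = 50/9; Q' = 281 − 8(50/9) = 2129/9.

P' = 50/9, Q' = 2129/9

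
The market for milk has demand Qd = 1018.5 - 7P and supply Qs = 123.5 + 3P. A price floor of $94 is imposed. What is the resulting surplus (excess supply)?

Equilibrium price would be P* = 89.5, so the floor at 94 binds.
At P = 94: Qd = 360.5, Qs = 405.5.
Surplus = 405.5 − 360.5 = 45.

Surplus = 45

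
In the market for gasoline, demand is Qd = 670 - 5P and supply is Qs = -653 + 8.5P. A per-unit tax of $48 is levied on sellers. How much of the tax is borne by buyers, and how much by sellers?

Pre-tax equilibrium: P* = 98, Q* = 180.
Tax on sellers shifts supply to Qs = -653 + 8.5(P − 48) = -1061 + 8.5P.
670 - 5P = -1061 + 8.5P gives buyer price Pb = 1154/9; sellers receive Ps = 1154/9 − 48 = 722/9.
New quantity: Q = 670 − 5(1154/9) = 260/9.
Buyer burden = 1154/9 − 98 = 272/9; seller burden = 98 − 722/9 = 160/9.

Buyers bear 272/9, sellers bear 160/9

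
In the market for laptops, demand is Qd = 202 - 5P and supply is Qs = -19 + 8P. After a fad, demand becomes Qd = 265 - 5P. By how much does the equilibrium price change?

ΔP = 63/13

Original equilibrium: P* = 17, Q* = 117.
New equilibrium: 265 - 5P = -19 + 8P, so 284 = 13P and P' = 284/13; Q' = 265 − 5(284/13) = 2025/13.
Change in price: 284/13 − 17 = 63/13.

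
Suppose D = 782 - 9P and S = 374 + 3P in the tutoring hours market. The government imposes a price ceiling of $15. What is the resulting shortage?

Equilibrium price would be P* = 34, so the ceiling at 15 binds.
At P = 15: D = 782 − 9(15) = 647, S = 374 + 3(15) = 419.
Shortage = 647 − 419 = 228.

Shortage = 228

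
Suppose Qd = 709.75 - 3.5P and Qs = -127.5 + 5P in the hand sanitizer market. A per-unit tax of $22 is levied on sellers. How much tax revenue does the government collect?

Pre-tax equilibrium: P* = 98.5, Q* = 365.
Tax on sellers shifts supply to Qs = -127.5 + 5(P − 22) = -237.5 + 5P.
709.75 - 3.5P = -237.5 + 5P gives buyer price Pb = 3789/34; sellers receive Ps = 3789/34 − 22 = 3041/34.
New quantity: Q = 709.75 − 3.5(3789/34) = 5435/17.
Revenue = 22 × 5435/17 = 119570/17.

Tax revenue = 119570/17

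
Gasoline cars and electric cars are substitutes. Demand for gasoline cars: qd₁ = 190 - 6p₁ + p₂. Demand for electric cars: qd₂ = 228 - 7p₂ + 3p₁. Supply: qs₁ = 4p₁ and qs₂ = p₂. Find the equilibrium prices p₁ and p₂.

p₁ = 1748/77, p₂ = 2850/77

Market 1: 190 - 6p₁ + p₂ = 4p₁ → 10p₁ - p₂ = 190.
Market 2: 8p₂ - 3p₁ = 228.
Eliminating p₂: 8×(1) + 1×(2) gives 77p₁ = 1748, so p₁ = 1748/77.
Back-substitute into (2): p₂ = (228 + 3×1748/77) / 8 = 2850/77.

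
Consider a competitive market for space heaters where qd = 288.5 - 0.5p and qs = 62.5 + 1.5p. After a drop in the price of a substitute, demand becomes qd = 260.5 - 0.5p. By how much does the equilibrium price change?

Original equilibrium: p* = 113, q* = 232.
New equilibrium: 260.5 - 0.5p = 62.5 + 1.5p, so 198 = 2p and p' = 99; q' = 260.5 − 0.5(99) = 211.
Change in price: 99 − 113 = -14.

Δp = -14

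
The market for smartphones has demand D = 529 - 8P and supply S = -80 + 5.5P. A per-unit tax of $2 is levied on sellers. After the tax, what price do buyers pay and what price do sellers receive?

Pre-tax equilibrium: P* = 406/9, Q* = 1513/9.
Tax on sellers shifts supply to S = -80 + 5.5(P − 2) = -91 + 5.5P.
529 - 8P = -91 + 5.5P gives buyer price Pb = 1240/27; sellers receive Ps = 1240/27 − 2 = 1186/27.
New quantity: Q = 529 − 8(1240/27) = 4363/27.

Buyers pay 1240/27, sellers receive 1186/27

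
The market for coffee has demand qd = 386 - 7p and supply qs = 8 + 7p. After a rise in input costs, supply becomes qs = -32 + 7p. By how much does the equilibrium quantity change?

Original equilibrium: p* = 27, q* = 197.
New equilibrium: 386 - 7p = -32 + 7p, so 418 = 14p and p' = 209/7; q' = 386 − 7(209/7) = 177.
Change in quantity: 177 − 197 = -20.

Δq = -20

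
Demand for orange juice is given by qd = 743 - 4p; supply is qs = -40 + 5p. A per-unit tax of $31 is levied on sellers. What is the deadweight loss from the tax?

Deadweight loss = 9610/9

Pre-tax equilibrium: p* = 87, q* = 395.
Tax on sellers shifts supply to qs = -40 + 5(p − 31) = -195 + 5p.
743 - 4p = -195 + 5p gives buyer price pb = 938/9; sellers receive ps = 938/9 − 31 = 659/9.
New quantity: q = 743 − 4(938/9) = 2935/9.
DWL = ½ × 31 × (395 − 2935/9) = 9610/9.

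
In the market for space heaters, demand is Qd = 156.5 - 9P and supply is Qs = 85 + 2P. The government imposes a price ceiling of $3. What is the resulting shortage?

Shortage = 38.5

Equilibrium price would be P* = 6.5, so the ceiling at 3 binds.
At P = 3: Qd = 156.5 − 9(3) = 129.5, Qs = 85 + 2(3) = 91.
Shortage = 129.5 − 91 = 38.5.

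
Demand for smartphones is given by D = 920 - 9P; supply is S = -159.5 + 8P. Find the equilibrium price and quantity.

Set D = S: 920 - 9P = -159.5 + 8P.
1079.5 = 17P, so P* = 63.5.
Q* = 920 − 9(63.5) = 348.5.

P* = 63.5, Q* = 348.5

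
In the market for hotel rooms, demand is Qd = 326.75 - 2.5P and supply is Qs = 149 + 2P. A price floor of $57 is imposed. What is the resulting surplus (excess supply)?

Equilibrium price would be P* = 39.5, so the floor at 57 binds.
At P = 57: Qd = 184.25, Qs = 263.
Surplus = 263 − 184.25 = 78.75.

Surplus = 78.75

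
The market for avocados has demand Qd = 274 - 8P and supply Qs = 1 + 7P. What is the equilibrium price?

P* = 18.2

Set Qd = Qs: 274 - 8P = 1 + 7P.
273 = 15P, so P* = 18.2.
Q* = 274 − 8(18.2) = 128.4.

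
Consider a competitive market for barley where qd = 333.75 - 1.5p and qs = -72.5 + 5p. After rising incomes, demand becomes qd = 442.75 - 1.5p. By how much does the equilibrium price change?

Original equilibrium: p* = 62.5, q* = 240.
New equilibrium: 442.75 - 1.5p = -72.5 + 5p, so 515.25 = 6.5p and p' = 2061/26; q' = 442.75 − 1.5(2061/26) = 4210/13.
Change in price: 2061/26 − 62.5 = 218/13.

Δp = 218/13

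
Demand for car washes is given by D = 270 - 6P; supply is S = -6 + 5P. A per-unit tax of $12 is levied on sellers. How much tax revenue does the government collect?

Tax revenue = 11448/11

Pre-tax equilibrium: P* = 276/11, Q* = 1314/11.
Tax on sellers shifts supply to S = -6 + 5(P − 12) = -66 + 5P.
270 - 6P = -66 + 5P gives buyer price Pb = 336/11; sellers receive Ps = 336/11 − 12 = 204/11.
New quantity: Q = 270 − 6(336/11) = 954/11.
Revenue = 12 × 954/11 = 11448/11.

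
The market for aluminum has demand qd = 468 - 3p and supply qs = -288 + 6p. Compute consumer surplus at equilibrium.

Consumer surplus = 7776

Equilibrium: 468 - 3p = -288 + 6p gives p* = 84, q* = 216.
Demand choke price (qd = 0): p = 156.
CS = ½(156 − 84)(216) = 7776.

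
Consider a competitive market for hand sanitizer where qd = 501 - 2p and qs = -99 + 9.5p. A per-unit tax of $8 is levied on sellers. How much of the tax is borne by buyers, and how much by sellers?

Buyers bear 152/23, sellers bear 32/23

Pre-tax equilibrium: p* = 1200/23, q* = 9123/23.
Tax on sellers shifts supply to qs = -99 + 9.5(p − 8) = -175 + 9.5p.
501 - 2p = -175 + 9.5p gives buyer price pb = 1352/23; sellers receive ps = 1352/23 − 8 = 1168/23.
New quantity: q = 501 − 2(1352/23) = 8819/23.
Buyer burden = 1352/23 − 1200/23 = 152/23; seller burden = 1200/23 − 1168/23 = 32/23.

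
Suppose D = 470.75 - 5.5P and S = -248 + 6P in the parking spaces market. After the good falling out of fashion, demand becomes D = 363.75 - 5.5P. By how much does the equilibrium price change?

Original equilibrium: P* = 62.5, Q* = 127.
New equilibrium: 363.75 - 5.5P = -248 + 6P, so 611.75 = 11.5P and P' = 2447/46; Q' = 363.75 − 5.5(2447/46) = 1637/23.
Change in price: 2447/46 − 62.5 = -214/23.

ΔP = -214/23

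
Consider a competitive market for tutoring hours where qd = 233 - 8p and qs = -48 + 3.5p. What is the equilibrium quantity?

q* = 863/23

Set qd = qs: 233 - 8p = -48 + 3.5p.
281 = 11.5p, so p* = 562/23.
q* = 233 − 8(562/23) = 863/23.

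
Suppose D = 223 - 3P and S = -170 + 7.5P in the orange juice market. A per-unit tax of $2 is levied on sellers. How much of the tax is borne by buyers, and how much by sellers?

Pre-tax equilibrium: P* = 262/7, Q* = 775/7.
Tax on sellers shifts supply to S = -170 + 7.5(P − 2) = -185 + 7.5P.
223 - 3P = -185 + 7.5P gives buyer price Pb = 272/7; sellers receive Ps = 272/7 − 2 = 258/7.
New quantity: Q = 223 − 3(272/7) = 745/7.
Buyer burden = 272/7 − 262/7 = 10/7; seller burden = 262/7 − 258/7 = 4/7.

Buyers bear 10/7, sellers bear 4/7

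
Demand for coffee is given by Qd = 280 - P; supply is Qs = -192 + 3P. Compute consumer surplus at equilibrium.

Equilibrium: 280 - P = -192 + 3P gives P* = 118, Q* = 162.
Demand choke price (Qd = 0): P = 280.
CS = ½(280 − 118)(162) = 13122.

Consumer surplus = 13122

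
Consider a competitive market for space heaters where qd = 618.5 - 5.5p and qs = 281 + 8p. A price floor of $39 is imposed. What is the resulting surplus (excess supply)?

Equilibrium price would be p* = 25, so the floor at 39 binds.
At p = 39: qd = 404, qs = 593.
Surplus = 593 − 404 = 189.

Surplus = 189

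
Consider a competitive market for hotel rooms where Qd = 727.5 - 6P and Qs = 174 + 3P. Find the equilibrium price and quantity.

P* = 61.5, Q* = 358.5

Set Qd = Qs: 727.5 - 6P = 174 + 3P.
553.5 = 9P, so P* = 61.5.
Q* = 727.5 − 6(61.5) = 358.5.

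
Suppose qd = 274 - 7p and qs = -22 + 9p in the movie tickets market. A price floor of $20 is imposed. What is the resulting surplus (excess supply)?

Equilibrium price would be p* = 18.5, so the floor at 20 binds.
At p = 20: qd = 134, qs = 158.
Surplus = 158 − 134 = 24.

Surplus = 24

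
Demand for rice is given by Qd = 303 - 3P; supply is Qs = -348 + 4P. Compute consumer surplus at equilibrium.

Equilibrium: 303 - 3P = -348 + 4P gives P* = 93, Q* = 24.
Demand choke price (Qd = 0): P = 101.
CS = ½(101 − 93)(24) = 96.

Consumer surplus = 96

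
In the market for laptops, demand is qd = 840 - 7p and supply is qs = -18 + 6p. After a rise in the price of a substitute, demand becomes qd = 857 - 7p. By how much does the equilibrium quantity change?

Δq = 102/13

Original equilibrium: p* = 66, q* = 378.
New equilibrium: 857 - 7p = -18 + 6p, so 875 = 13p and p' = 875/13; q' = 857 − 7(875/13) = 5016/13.
Change in quantity: 5016/13 − 378 = 102/13.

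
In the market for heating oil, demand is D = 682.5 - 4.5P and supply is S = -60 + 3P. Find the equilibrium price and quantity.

Set D = S: 682.5 - 4.5P = -60 + 3P.
742.5 = 7.5P, so P* = 99.
Q* = 682.5 − 4.5(99) = 237.

P* = 99, Q* = 237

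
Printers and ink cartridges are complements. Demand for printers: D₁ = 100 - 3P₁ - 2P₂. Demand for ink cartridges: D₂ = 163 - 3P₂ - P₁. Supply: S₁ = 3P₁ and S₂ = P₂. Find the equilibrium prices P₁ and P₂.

Market 1: 100 - 3P₁ - 2P₂ = 3P₁ → 6P₁ + 2P₂ = 100.
Market 2: 4P₂ + P₁ = 163.
Eliminating P₂: 4×(1) − 2×(2) gives 22P₁ = 74, so P₁ = 37/11.
Back-substitute into (2): P₂ = (163 − 1×37/11) / 4 = 439/11.

P₁ = 37/11, P₂ = 439/11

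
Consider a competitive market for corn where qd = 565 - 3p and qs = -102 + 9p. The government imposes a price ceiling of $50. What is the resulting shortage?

Equilibrium price would be p* = 667/12, so the ceiling at 50 binds.
At p = 50: qd = 565 − 3(50) = 415, qs = -102 + 9(50) = 348.
Shortage = 415 − 348 = 67.

Shortage = 67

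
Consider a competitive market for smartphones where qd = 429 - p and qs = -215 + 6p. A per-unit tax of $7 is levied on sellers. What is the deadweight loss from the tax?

Deadweight loss = 21

Pre-tax equilibrium: p* = 92, q* = 337.
Tax on sellers shifts supply to qs = -215 + 6(p − 7) = -257 + 6p.
429 - p = -257 + 6p gives buyer price pb = 98; sellers receive ps = 98 − 7 = 91.
New quantity: q = 429 − 1(98) = 331.
DWL = ½ × 7 × (337 − 331) = 21.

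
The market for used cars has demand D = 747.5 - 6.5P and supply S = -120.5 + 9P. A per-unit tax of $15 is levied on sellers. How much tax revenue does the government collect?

Tax revenue = 304005/62

Pre-tax equilibrium: P* = 56, Q* = 383.5.
Tax on sellers shifts supply to S = -120.5 + 9(P − 15) = -255.5 + 9P.
747.5 - 6.5P = -255.5 + 9P gives buyer price Pb = 2006/31; sellers receive Ps = 2006/31 − 15 = 1541/31.
New quantity: Q = 747.5 − 6.5(2006/31) = 20267/62.
Revenue = 15 × 20267/62 = 304005/62.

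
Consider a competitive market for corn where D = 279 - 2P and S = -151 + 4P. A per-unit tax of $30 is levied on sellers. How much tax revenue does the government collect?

Pre-tax equilibrium: P* = 215/3, Q* = 407/3.
Tax on sellers shifts supply to S = -151 + 4(P − 30) = -271 + 4P.
279 - 2P = -271 + 4P gives buyer price Pb = 275/3; sellers receive Ps = 275/3 − 30 = 185/3.
New quantity: Q = 279 − 2(275/3) = 287/3.
Revenue = 30 × 287/3 = 2870.

Tax revenue = 2870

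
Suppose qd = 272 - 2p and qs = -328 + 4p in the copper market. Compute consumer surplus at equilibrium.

Consumer surplus = 1296

Equilibrium: 272 - 2p = -328 + 4p gives p* = 100, q* = 72.
Demand choke price (qd = 0): p = 136.
CS = ½(136 − 100)(72) = 1296.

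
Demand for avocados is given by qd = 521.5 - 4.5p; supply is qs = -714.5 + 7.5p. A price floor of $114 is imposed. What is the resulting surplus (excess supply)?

Equilibrium price would be p* = 103, so the floor at 114 binds.
At p = 114: qd = 8.5, qs = 140.5.
Surplus = 140.5 − 8.5 = 132.

Surplus = 132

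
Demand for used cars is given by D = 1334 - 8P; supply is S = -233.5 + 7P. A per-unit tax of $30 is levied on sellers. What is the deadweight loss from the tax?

Deadweight loss = 1680

Pre-tax equilibrium: P* = 104.5, Q* = 498.
Tax on sellers shifts supply to S = -233.5 + 7(P − 30) = -443.5 + 7P.
1334 - 8P = -443.5 + 7P gives buyer price Pb = 118.5; sellers receive Ps = 118.5 − 30 = 88.5.
New quantity: Q = 1334 − 8(118.5) = 386.
DWL = ½ × 30 × (498 − 386) = 1680.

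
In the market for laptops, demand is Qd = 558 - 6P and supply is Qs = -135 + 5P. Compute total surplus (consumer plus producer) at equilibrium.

Equilibrium: 558 - 6P = -135 + 5P gives P* = 63, Q* = 180.
Demand choke price: P = 93; supply starts at P = 27.
CS = ½(93 − 63)(180) = 2700; PS = ½(63 − 27)(180) = 3240.

Total surplus = 5940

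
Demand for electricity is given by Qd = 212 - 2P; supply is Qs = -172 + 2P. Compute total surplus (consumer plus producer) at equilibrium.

Equilibrium: 212 - 2P = -172 + 2P gives P* = 96, Q* = 20.
Demand choke price: P = 106; supply starts at P = 86.
CS = ½(106 − 96)(20) = 100; PS = ½(96 − 86)(20) = 100.

Total surplus = 200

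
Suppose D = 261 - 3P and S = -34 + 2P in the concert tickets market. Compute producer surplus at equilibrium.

Producer surplus = 1764

Equilibrium: 261 - 3P = -34 + 2P gives P* = 59, Q* = 84.
Supply starts at P = 17 (where S = 0).
PS = ½(59 − 17)(84) = 1764.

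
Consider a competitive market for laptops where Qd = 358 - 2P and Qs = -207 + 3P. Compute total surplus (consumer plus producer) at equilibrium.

Total surplus = 7260

Equilibrium: 358 - 2P = -207 + 3P gives P* = 113, Q* = 132.
Demand choke price: P = 179; supply starts at P = 69.
CS = ½(179 − 113)(132) = 4356; PS = ½(113 − 69)(132) = 2904.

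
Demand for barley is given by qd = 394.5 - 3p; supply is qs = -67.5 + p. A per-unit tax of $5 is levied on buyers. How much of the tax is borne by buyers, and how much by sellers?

Buyers bear $1.25, sellers bear $3.75

Pre-tax equilibrium: p* = 115.5, q* = 48.
Tax on buyers shifts demand to qd = 394.5 − 3(p + 5) = 379.5 - 3p.
379.5 - 3p = -67.5 + p gives seller price ps = 111.75; buyers pay pb = 111.75 + 5 = 116.75.
New quantity: q = 394.5 − 3(116.75) = 44.25.
Buyer burden = 116.75 − 115.5 = 1.25; seller burden = 115.5 − 111.75 = 3.75.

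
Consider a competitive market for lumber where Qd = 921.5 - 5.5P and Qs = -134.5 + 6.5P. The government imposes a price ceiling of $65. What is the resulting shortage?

Equilibrium price would be P* = 88, so the ceiling at 65 binds.
At P = 65: Qd = 921.5 − 5.5(65) = 564, Qs = -134.5 + 6.5(65) = 288.
Shortage = 564 − 288 = 276.

Shortage = 276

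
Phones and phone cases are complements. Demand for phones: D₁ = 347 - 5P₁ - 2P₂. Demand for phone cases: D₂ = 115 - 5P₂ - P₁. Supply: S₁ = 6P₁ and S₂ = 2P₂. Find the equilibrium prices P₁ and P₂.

Market 1: 347 - 5P₁ - 2P₂ = 6P₁ → 11P₁ + 2P₂ = 347.
Market 2: 7P₂ + P₁ = 115.
Eliminating P₂: 7×(1) − 2×(2) gives 75P₁ = 2199, so P₁ = 29.32.
Back-substitute into (2): P₂ = (115 − 1×29.32) / 7 = 12.24.

P₁ = 29.32, P₂ = 12.24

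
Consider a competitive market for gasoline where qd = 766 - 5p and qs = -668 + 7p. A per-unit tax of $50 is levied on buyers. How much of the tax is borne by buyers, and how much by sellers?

Pre-tax equilibrium: p* = 119.5, q* = 168.5.
Tax on buyers shifts demand to qd = 766 − 5(p + 50) = 516 - 5p.
516 - 5p = -668 + 7p gives seller price ps = 296/3; buyers pay pb = 296/3 + 50 = 446/3.
New quantity: q = 766 − 5(446/3) = 68/3.
Buyer burden = 446/3 − 119.5 = 175/6; seller burden = 119.5 − 296/3 = 125/6.

Buyers bear 175/6, sellers bear 125/6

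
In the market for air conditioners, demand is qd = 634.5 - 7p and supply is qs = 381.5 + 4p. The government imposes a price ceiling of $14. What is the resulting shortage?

Shortage = 99

Equilibrium price would be p* = 23, so the ceiling at 14 binds.
At p = 14: qd = 634.5 − 7(14) = 536.5, qs = 381.5 + 4(14) = 437.5.
Shortage = 536.5 − 437.5 = 99.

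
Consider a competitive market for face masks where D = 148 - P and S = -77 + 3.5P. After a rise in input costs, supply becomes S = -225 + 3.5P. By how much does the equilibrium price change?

Original equilibrium: P* = 50, Q* = 98.
New equilibrium: 148 - P = -225 + 3.5P, so 373 = 4.5P and P' = 746/9; Q' = 148 − 1(746/9) = 586/9.
Change in price: 746/9 − 50 = 296/9.

ΔP = 296/9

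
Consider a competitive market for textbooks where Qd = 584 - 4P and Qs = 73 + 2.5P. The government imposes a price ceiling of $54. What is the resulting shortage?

Equilibrium price would be P* = 1022/13, so the ceiling at 54 binds.
At P = 54: Qd = 584 − 4(54) = 368, Qs = 73 + 2.5(54) = 208.
Shortage = 368 − 208 = 160.

Shortage = 160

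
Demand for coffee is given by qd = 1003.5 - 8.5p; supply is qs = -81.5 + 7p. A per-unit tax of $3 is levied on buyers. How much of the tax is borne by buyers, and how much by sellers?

Pre-tax equilibrium: p* = 70, q* = 408.5.
Tax on buyers shifts demand to qd = 1003.5 − 8.5(p + 3) = 978 - 8.5p.
978 - 8.5p = -81.5 + 7p gives seller price ps = 2119/31; buyers pay pb = 2119/31 + 3 = 2212/31.
New quantity: q = 1003.5 − 8.5(2212/31) = 24613/62.
Buyer burden = 2212/31 − 70 = 42/31; seller burden = 70 − 2119/31 = 51/31.

Buyers bear 42/31, sellers bear 51/31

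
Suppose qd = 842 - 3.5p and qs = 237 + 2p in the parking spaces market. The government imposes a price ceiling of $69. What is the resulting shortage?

Shortage = 225.5

Equilibrium price would be p* = 110, so the ceiling at 69 binds.
At p = 69: qd = 842 − 3.5(69) = 600.5, qs = 237 + 2(69) = 375.
Shortage = 600.5 − 375 = 225.5.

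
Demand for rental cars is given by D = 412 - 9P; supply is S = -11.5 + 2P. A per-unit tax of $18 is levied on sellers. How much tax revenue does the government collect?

Tax revenue = 7137/11

Pre-tax equilibrium: P* = 38.5, Q* = 65.5.
Tax on sellers shifts supply to S = -11.5 + 2(P − 18) = -47.5 + 2P.
412 - 9P = -47.5 + 2P gives buyer price Pb = 919/22; sellers receive Ps = 919/22 − 18 = 523/22.
New quantity: Q = 412 − 9(919/22) = 793/22.
Revenue = 18 × 793/22 = 7137/11.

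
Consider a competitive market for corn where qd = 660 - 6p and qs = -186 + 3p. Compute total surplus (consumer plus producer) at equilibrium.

Total surplus = 2304

Equilibrium: 660 - 6p = -186 + 3p gives p* = 94, q* = 96.
Demand choke price: p = 110; supply starts at p = 62.
CS = ½(110 − 94)(96) = 768; PS = ½(94 − 62)(96) = 1536.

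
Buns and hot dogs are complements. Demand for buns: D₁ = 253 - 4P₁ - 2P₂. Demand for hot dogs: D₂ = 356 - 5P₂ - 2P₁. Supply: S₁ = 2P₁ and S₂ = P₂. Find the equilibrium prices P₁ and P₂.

P₁ = 25.1875, P₂ = 50.9375

Market 1: 253 - 4P₁ - 2P₂ = 2P₁ → 6P₁ + 2P₂ = 253.
Market 2: 6P₂ + 2P₁ = 356.
Eliminating P₂: 6×(1) − 2×(2) gives 32P₁ = 806, so P₁ = 25.1875.
Back-substitute into (2): P₂ = (356 − 2×25.1875) / 6 = 50.9375.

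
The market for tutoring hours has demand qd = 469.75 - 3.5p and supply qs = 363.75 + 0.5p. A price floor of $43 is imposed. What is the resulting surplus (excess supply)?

Equilibrium price would be p* = 26.5, so the floor at 43 binds.
At p = 43: qd = 319.25, qs = 385.25.
Surplus = 385.25 − 319.25 = 66.

Surplus = 66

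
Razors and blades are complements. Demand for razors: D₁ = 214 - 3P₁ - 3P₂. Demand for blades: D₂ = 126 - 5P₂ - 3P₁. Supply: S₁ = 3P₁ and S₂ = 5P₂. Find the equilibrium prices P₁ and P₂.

Market 1: 214 - 3P₁ - 3P₂ = 3P₁ → 6P₁ + 3P₂ = 214.
Market 2: 10P₂ + 3P₁ = 126.
Eliminating P₂: 10×(1) − 3×(2) gives 51P₁ = 1762, so P₁ = 1762/51.
Back-substitute into (2): P₂ = (126 − 3×1762/51) / 10 = 38/17.

P₁ = 1762/51, P₂ = 38/17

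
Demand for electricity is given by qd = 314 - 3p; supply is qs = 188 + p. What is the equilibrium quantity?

Set qd = qs: 314 - 3p = 188 + p.
126 = 4p, so p* = 31.5.
q* = 314 − 3(31.5) = 219.5.

q* = 219.5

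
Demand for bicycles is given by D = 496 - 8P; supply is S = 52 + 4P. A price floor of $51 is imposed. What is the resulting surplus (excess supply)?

Surplus = 168

Equilibrium price would be P* = 37, so the floor at 51 binds.
At P = 51: D = 88, S = 256.
Surplus = 256 − 88 = 168.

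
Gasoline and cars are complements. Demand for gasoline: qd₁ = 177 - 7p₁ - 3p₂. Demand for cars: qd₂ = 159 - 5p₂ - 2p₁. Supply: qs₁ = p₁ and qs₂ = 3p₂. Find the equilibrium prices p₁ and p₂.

Market 1: 177 - 7p₁ - 3p₂ = p₁ → 8p₁ + 3p₂ = 177.
Market 2: 8p₂ + 2p₁ = 159.
Eliminating p₂: 8×(1) − 3×(2) gives 58p₁ = 939, so p₁ = 939/58.
Back-substitute into (2): p₂ = (159 − 2×939/58) / 8 = 459/29.

p₁ = 939/58, p₂ = 459/29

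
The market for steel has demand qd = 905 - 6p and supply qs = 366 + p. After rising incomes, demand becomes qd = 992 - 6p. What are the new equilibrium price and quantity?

Original equilibrium: p* = 77, q* = 443.
New equilibrium: 992 - 6p = 366 + p, so 626 = 7p and p' = 626/7; q' = 992 − 6(626/7) = 3188/7.

p' = 626/7, q' = 3188/7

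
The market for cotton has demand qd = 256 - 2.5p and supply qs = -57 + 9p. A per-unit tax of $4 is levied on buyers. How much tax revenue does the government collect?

Pre-tax equilibrium: p* = 626/23, q* = 4323/23.
Tax on buyers shifts demand to qd = 256 − 2.5(p + 4) = 246 - 2.5p.
246 - 2.5p = -57 + 9p gives seller price ps = 606/23; buyers pay pb = 606/23 + 4 = 698/23.
New quantity: q = 256 − 2.5(698/23) = 4143/23.
Revenue = 4 × 4143/23 = 16572/23.

Tax revenue = 16572/23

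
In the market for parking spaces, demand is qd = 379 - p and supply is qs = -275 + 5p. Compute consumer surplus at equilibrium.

Equilibrium: 379 - p = -275 + 5p gives p* = 109, q* = 270.
Demand choke price (qd = 0): p = 379.
CS = ½(379 − 109)(270) = 36450.

Consumer surplus = 36450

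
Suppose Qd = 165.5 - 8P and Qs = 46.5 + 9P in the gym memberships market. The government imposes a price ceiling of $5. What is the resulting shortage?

Shortage = 34

Equilibrium price would be P* = 7, so the ceiling at 5 binds.
At P = 5: Qd = 165.5 − 8(5) = 125.5, Qs = 46.5 + 9(5) = 91.5.
Shortage = 125.5 − 91.5 = 34.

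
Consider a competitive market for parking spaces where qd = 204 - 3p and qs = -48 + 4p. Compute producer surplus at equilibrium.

Equilibrium: 204 - 3p = -48 + 4p gives p* = 36, q* = 96.
Supply starts at p = 12 (where qs = 0).
PS = ½(36 − 12)(96) = 1152.

Producer surplus = 1152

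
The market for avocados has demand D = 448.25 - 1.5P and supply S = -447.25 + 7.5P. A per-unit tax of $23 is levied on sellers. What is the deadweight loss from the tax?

Pre-tax equilibrium: P* = 99.5, Q* = 299.
Tax on sellers shifts supply to S = -447.25 + 7.5(P − 23) = -619.75 + 7.5P.
448.25 - 1.5P = -619.75 + 7.5P gives buyer price Pb = 356/3; sellers receive Ps = 356/3 − 23 = 287/3.
New quantity: Q = 448.25 − 1.5(356/3) = 270.25.
DWL = ½ × 23 × (299 − 270.25) = 330.625.

Deadweight loss = 330.625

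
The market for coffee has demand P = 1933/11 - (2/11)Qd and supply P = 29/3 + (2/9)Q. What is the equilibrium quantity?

Set the two price expressions equal: 1933/11 - (2/11)Q = 29/3 + (2/9)Q.
5480/33 = (40/99)Q, so Q* = 411.
P* = 1933/11 − (2/11)(411) = 101.

Q* = 411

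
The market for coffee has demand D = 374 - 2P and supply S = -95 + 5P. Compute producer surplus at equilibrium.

Equilibrium: 374 - 2P = -95 + 5P gives P* = 67, Q* = 240.
Supply starts at P = 19 (where S = 0).
PS = ½(67 − 19)(240) = 5760.

Producer surplus = 5760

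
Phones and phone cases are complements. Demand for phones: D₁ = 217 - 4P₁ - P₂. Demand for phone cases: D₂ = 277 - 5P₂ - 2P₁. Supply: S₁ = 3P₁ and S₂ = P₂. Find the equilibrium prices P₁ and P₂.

Market 1: 217 - 4P₁ - P₂ = 3P₁ → 7P₁ + P₂ = 217.
Market 2: 6P₂ + 2P₁ = 277.
Eliminating P₂: 6×(1) − 1×(2) gives 40P₁ = 1025, so P₁ = 25.625.
Back-substitute into (2): P₂ = (277 − 2×25.625) / 6 = 37.625.

P₁ = 25.625, P₂ = 37.625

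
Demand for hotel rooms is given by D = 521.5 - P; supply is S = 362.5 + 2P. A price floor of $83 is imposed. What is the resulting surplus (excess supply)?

Surplus = 90

Equilibrium price would be P* = 53, so the floor at 83 binds.
At P = 83: D = 438.5, S = 528.5.
Surplus = 528.5 − 438.5 = 90.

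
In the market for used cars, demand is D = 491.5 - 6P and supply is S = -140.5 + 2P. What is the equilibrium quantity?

Q* = 17.5

Set D = S: 491.5 - 6P = -140.5 + 2P.
632 = 8P, so P* = 79.
Q* = 491.5 − 6(79) = 17.5.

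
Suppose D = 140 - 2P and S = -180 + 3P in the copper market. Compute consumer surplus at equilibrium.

Equilibrium: 140 - 2P = -180 + 3P gives P* = 64, Q* = 12.
Demand choke price (D = 0): P = 70.
CS = ½(70 − 64)(12) = 36.

Consumer surplus = 36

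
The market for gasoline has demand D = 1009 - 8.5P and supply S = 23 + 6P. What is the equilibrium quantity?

Q* = 431

Set D = S: 1009 - 8.5P = 23 + 6P.
986 = 14.5P, so P* = 68.
Q* = 1009 − 8.5(68) = 431.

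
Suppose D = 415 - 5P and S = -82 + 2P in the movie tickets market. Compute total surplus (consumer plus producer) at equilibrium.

Equilibrium: 415 - 5P = -82 + 2P gives P* = 71, Q* = 60.
Demand choke price: P = 83; supply starts at P = 41.
CS = ½(83 − 71)(60) = 360; PS = ½(71 − 41)(60) = 900.

Total surplus = 1260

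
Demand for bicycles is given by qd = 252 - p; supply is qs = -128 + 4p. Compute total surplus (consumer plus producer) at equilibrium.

Total surplus = 19360

Equilibrium: 252 - p = -128 + 4p gives p* = 76, q* = 176.
Demand choke price: p = 252; supply starts at p = 32.
CS = ½(252 − 76)(176) = 15488; PS = ½(76 − 32)(176) = 3872.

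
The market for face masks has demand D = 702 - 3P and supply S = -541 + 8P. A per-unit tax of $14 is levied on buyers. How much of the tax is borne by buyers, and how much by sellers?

Buyers bear 112/11, sellers bear 42/11

Pre-tax equilibrium: P* = 113, Q* = 363.
Tax on buyers shifts demand to D = 702 − 3(P + 14) = 660 - 3P.
660 - 3P = -541 + 8P gives seller price Ps = 1201/11; buyers pay Pb = 1201/11 + 14 = 1355/11.
New quantity: Q = 702 − 3(1355/11) = 3657/11.
Buyer burden = 1355/11 − 113 = 112/11; seller burden = 113 − 1201/11 = 42/11.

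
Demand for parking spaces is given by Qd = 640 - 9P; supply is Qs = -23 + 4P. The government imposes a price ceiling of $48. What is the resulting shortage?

Shortage = 39

Equilibrium price would be P* = 51, so the ceiling at 48 binds.
At P = 48: Qd = 640 − 9(48) = 208, Qs = -23 + 4(48) = 169.
Shortage = 208 − 169 = 39.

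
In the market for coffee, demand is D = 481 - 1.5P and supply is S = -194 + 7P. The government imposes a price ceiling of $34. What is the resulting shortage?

Shortage = 386

Equilibrium price would be P* = 1350/17, so the ceiling at 34 binds.
At P = 34: D = 481 − 1.5(34) = 430, S = -194 + 7(34) = 44.
Shortage = 430 − 44 = 386.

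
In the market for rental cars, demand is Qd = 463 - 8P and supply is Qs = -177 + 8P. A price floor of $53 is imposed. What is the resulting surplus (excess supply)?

Surplus = 208

Equilibrium price would be P* = 40, so the floor at 53 binds.
At P = 53: Qd = 39, Qs = 247.
Surplus = 247 − 39 = 208.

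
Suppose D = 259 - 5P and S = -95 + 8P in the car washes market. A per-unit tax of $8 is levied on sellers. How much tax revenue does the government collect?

Tax revenue = 10216/13

Pre-tax equilibrium: P* = 354/13, Q* = 1597/13.
Tax on sellers shifts supply to S = -95 + 8(P − 8) = -159 + 8P.
259 - 5P = -159 + 8P gives buyer price Pb = 418/13; sellers receive Ps = 418/13 − 8 = 314/13.
New quantity: Q = 259 − 5(418/13) = 1277/13.
Revenue = 8 × 1277/13 = 10216/13.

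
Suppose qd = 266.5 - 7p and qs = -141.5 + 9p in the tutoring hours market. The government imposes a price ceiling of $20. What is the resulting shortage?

Shortage = 88

Equilibrium price would be p* = 25.5, so the ceiling at 20 binds.
At p = 20: qd = 266.5 − 7(20) = 126.5, qs = -141.5 + 9(20) = 38.5.
Shortage = 126.5 − 38.5 = 88.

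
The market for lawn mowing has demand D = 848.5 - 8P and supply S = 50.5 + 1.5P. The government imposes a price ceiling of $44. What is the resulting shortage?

Equilibrium price would be P* = 84, so the ceiling at 44 binds.
At P = 44: D = 848.5 − 8(44) = 496.5, S = 50.5 + 1.5(44) = 116.5.
Shortage = 496.5 − 116.5 = 380.

Shortage = 380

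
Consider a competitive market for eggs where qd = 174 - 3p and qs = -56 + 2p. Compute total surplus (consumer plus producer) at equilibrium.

Equilibrium: 174 - 3p = -56 + 2p gives p* = 46, q* = 36.
Demand choke price: p = 58; supply starts at p = 28.
CS = ½(58 − 46)(36) = 216; PS = ½(46 − 28)(36) = 324.

Total surplus = 540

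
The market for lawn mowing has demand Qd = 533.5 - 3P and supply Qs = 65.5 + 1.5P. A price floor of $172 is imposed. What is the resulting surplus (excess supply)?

Equilibrium price would be P* = 104, so the floor at 172 binds.
At P = 172: Qd = 17.5, Qs = 323.5.
Surplus = 323.5 − 17.5 = 306.

Surplus = 306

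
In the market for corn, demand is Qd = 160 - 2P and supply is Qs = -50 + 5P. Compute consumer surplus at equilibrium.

Consumer surplus = 2500

Equilibrium: 160 - 2P = -50 + 5P gives P* = 30, Q* = 100.
Demand choke price (Qd = 0): P = 80.
CS = ½(80 − 30)(100) = 2500.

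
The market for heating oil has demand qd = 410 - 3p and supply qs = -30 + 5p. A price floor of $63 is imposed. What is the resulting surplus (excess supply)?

Surplus = 64

Equilibrium price would be p* = 55, so the floor at 63 binds.
At p = 63: qd = 221, qs = 285.
Surplus = 285 − 221 = 64.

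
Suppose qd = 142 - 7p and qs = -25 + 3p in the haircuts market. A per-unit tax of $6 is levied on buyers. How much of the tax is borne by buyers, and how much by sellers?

Pre-tax equilibrium: p* = 16.7, q* = 25.1.
Tax on buyers shifts demand to qd = 142 − 7(p + 6) = 100 - 7p.
100 - 7p = -25 + 3p gives seller price ps = 12.5; buyers pay pb = 12.5 + 6 = 18.5.
New quantity: q = 142 − 7(18.5) = 12.5.
Buyer burden = 18.5 − 16.7 = 1.8; seller burden = 16.7 − 12.5 = 4.2.

Buyers bear $1.8, sellers bear $4.2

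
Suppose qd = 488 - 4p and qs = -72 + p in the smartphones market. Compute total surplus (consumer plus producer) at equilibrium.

Total surplus = 1000

Equilibrium: 488 - 4p = -72 + p gives p* = 112, q* = 40.
Demand choke price: p = 122; supply starts at p = 72.
CS = ½(122 − 112)(40) = 200; PS = ½(112 − 72)(40) = 800.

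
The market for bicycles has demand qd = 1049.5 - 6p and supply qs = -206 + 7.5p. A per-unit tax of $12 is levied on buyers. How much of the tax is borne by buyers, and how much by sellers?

Buyers bear 20/3, sellers bear 16/3

Pre-tax equilibrium: p* = 93, q* = 491.5.
Tax on buyers shifts demand to qd = 1049.5 − 6(p + 12) = 977.5 - 6p.
977.5 - 6p = -206 + 7.5p gives seller price ps = 263/3; buyers pay pb = 263/3 + 12 = 299/3.
New quantity: q = 1049.5 − 6(299/3) = 451.5.
Buyer burden = 299/3 − 93 = 20/3; seller burden = 93 − 263/3 = 16/3.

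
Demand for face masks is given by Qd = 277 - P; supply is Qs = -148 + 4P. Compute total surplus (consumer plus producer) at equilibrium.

Equilibrium: 277 - P = -148 + 4P gives P* = 85, Q* = 192.
Demand choke price: P = 277; supply starts at P = 37.
CS = ½(277 − 85)(192) = 18432; PS = ½(85 − 37)(192) = 4608.

Total surplus = 23040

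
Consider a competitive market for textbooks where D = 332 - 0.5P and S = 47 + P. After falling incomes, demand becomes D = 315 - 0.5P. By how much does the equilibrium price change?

Original equilibrium: P* = 190, Q* = 237.
New equilibrium: 315 - 0.5P = 47 + P, so 268 = 1.5P and P' = 536/3; Q' = 315 − 0.5(536/3) = 677/3.
Change in price: 536/3 − 190 = -34/3.

ΔP = -34/3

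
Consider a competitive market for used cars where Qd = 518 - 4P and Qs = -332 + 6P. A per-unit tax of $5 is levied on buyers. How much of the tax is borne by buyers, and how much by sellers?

Buyers bear $3, sellers bear $2

Pre-tax equilibrium: P* = 85, Q* = 178.
Tax on buyers shifts demand to Qd = 518 − 4(P + 5) = 498 - 4P.
498 - 4P = -332 + 6P gives seller price Ps = 83; buyers pay Pb = 83 + 5 = 88.
New quantity: Q = 518 − 4(88) = 166.
Buyer burden = 88 − 85 = 3; seller burden = 85 − 83 = 2.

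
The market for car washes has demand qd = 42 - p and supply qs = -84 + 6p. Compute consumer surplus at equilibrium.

Consumer surplus = 288

Equilibrium: 42 - p = -84 + 6p gives p* = 18, q* = 24.
Demand choke price (qd = 0): p = 42.
CS = ½(42 − 18)(24) = 288.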